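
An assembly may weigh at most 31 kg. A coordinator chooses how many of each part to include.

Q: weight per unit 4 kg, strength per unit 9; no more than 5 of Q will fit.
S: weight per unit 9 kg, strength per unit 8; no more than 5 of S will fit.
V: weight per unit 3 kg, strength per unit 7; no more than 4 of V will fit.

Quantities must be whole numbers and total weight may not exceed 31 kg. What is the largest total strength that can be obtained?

66

5×Q and 3×V: weight 29 ≤ 31, strength 5·9 + 3·7 = 66.
4×Q and 4×V: weight 28 ≤ 31, strength 4·9 + 4·7 = 64.
Best is 66.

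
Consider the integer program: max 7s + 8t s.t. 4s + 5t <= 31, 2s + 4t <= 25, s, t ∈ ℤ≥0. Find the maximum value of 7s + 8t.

Relaxing integrality, the LP optimum is 54.25 at (s,t) = (7.75, 0), which is not an integer point.
(s,t)=(4,3): 4·4+5·3=31≤31, 2·4+4·3=20≤25, objective 52.
(s,t)=(5,2): 4·5+5·2=30≤31, 2·5+4·2=18≤25, objective 51.
(s,t)=(6,1): 4·6+5·1=29≤31, 2·6+4·1=16≤25, objective 50.
No feasible integer point exceeds 52.

52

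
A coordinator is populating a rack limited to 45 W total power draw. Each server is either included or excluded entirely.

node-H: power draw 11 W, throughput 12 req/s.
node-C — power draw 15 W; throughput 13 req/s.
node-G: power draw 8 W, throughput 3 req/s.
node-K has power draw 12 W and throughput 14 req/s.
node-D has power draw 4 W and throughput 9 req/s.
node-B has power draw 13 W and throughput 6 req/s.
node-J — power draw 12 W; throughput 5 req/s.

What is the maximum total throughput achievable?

node-H + node-K + node-D + node-B: power draw 11 + 12 + 4 + 13 = 40 ≤ 45, throughput 12 + 14 + 9 + 6 = 41.
node-C + node-K + node-D + node-B: power draw 15 + 12 + 4 + 13 = 44 ≤ 45, throughput 13 + 14 + 9 + 6 = 42.
node-H + node-C + node-K + node-D: power draw 11 + 15 + 12 + 4 = 42 ≤ 45, throughput 12 + 13 + 14 + 9 = 48.
Best is node-H, node-C, node-K, and node-D with total throughput 48.

48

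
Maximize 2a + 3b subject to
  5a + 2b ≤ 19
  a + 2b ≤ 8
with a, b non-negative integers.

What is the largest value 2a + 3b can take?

13

(a,b)=(2,3) is feasible, giving 13.
(a,b)=(3,2) is feasible, giving 12.
The best lattice point is (2,3), giving 13.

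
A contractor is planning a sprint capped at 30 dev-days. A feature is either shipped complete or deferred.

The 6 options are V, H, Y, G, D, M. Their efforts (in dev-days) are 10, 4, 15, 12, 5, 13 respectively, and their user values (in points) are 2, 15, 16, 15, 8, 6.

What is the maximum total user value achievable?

39

H + G + D: effort 4 + 12 + 5 = 21 ≤ 30, user value 15 + 15 + 8 = 38.
H + G + M: effort 4 + 12 + 13 = 29 ≤ 30, user value 15 + 15 + 6 = 36.
H + Y + D: effort 4 + 15 + 5 = 24 ≤ 30, user value 15 + 16 + 8 = 39.
Best is H, Y, and D with total user value 39.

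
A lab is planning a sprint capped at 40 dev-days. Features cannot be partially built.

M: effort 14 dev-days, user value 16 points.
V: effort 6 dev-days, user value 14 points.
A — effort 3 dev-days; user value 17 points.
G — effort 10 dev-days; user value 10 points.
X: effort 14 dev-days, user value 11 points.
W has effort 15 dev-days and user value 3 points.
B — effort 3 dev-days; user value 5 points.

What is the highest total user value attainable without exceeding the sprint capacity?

Allowing fractional choices, the relaxed optimum would be about 65.1, but features are indivisible.
M + V + A + X + B: effort 14 + 6 + 3 + 14 + 3 = 40 ≤ 40, user value 16 + 14 + 17 + 11 + 5 = 63.
M + V + A + G + B: effort 14 + 6 + 3 + 10 + 3 = 36 ≤ 40, user value 16 + 14 + 17 + 10 + 5 = 62.
Best is M, V, A, X, and B with total user value 63.

63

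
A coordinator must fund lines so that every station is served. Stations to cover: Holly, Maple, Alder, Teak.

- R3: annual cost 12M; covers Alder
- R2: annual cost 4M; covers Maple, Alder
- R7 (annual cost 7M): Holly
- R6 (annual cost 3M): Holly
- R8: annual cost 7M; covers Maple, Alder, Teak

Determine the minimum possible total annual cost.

10

The greedy cost-per-new-station heuristic would pick R2, R6, and R8 for 14, but a cheaper cover exists.
Choose R6 and R8: together they cover Holly, Maple, Alder, Teak — every station.
Total annual cost: 3 + 7 = 10.
No cover costs less than 10.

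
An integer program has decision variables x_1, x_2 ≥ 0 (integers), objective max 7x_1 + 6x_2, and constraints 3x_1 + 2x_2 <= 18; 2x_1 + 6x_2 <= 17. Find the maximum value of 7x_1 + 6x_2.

42

Relaxing integrality, the LP optimum is 43.43 at (x_1,x_2) = (5.29, 1.07), which is not an integer point.
(x_1,x_2)=(6,0): 3·6+2·0=18≤18, 2·6+6·0=12≤17, objective 42.
(x_1,x_2)=(5,1): 3·5+2·1=17≤18, 2·5+6·1=16≤17, objective 41.
(x_1,x_2)=(5,0): 3·5+2·0=15≤18, 2·5+6·0=10≤17, objective 35.
The best lattice point is (6,0), giving 42.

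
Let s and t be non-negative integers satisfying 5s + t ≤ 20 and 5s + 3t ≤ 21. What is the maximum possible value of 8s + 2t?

32

The continuous relaxation peaks at (3.9, 0.5) with value 32.20; rounding to a feasible lattice point costs some objective.
(s,t)=(4,0): 5·4+1·0=20≤20, 5·4+3·0=20≤21, objective 32.
(s,t)=(3,1): 5·3+1·1=16≤20, 5·3+3·1=18≤21, objective 26.
Maximum is 32 at (s,t)=(4,0).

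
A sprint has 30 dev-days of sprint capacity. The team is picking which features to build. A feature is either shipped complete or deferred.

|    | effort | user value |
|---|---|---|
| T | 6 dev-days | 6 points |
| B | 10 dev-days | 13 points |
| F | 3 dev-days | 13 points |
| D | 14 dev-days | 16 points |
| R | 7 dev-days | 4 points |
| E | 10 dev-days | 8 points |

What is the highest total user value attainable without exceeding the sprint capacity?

Take B, F, and D: effort 10 + 3 + 14 = 27 ≤ 30, user value 13 + 13 + 16 = 42.
No other feasible combination does better.

42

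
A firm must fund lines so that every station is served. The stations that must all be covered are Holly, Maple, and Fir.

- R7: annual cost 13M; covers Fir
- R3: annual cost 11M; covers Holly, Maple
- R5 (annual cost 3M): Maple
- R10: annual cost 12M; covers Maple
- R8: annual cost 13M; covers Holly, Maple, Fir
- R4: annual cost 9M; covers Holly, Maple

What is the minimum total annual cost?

The greedy cost-per-new-station heuristic would pick R5 and R8 for 16, but a cheaper cover exists.
R8 alone covers Holly, Maple, Fir — every station.
Total annual cost: 13.
No cover costs less than 13.

13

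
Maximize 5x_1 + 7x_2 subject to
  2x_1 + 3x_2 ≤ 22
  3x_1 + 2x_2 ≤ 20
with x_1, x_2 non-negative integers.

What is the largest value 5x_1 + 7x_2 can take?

52

(x_1,x_2)=(2,6): 2·2+3·6=22≤22, 3·2+2·6=18≤20, objective 52.
(x_1,x_2)=(3,5): 2·3+3·5=21≤22, 3·3+2·5=19≤20, objective 50.
(x_1,x_2)=(4,4): 2·4+3·4=20≤22, 3·4+2·4=20≤20, objective 48.
No feasible integer point exceeds 52.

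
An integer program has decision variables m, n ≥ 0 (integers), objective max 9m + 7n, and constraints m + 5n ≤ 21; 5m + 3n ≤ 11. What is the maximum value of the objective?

23

Relaxing integrality, the LP optimum is 25.67 at (m,n) = (0, 3.67), which is not an integer point.
(m,n)=(1,2): 1·1+5·2=11≤21, 5·1+3·2=11≤11, objective 23.
(m,n)=(0,3): 1·0+5·3=15≤21, 5·0+3·3=9≤11, objective 21.
(m,n)=(1,1): 1·1+5·1=6≤21, 5·1+3·1=8≤11, objective 16.
Maximum is 23 at (m,n)=(1,2).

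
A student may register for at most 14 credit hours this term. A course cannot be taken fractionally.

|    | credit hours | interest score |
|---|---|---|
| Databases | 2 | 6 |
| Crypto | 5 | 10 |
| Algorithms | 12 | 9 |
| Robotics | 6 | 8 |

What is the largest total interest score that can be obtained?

Crypto + Robotics: credit hours 5 + 6 = 11 ≤ 14, interest score 10 + 8 = 18.
Databases + Crypto + Robotics: credit hours 2 + 5 + 6 = 13 ≤ 14, interest score 6 + 10 + 8 = 24.
Best is Databases, Crypto, and Robotics with total interest score 24.

24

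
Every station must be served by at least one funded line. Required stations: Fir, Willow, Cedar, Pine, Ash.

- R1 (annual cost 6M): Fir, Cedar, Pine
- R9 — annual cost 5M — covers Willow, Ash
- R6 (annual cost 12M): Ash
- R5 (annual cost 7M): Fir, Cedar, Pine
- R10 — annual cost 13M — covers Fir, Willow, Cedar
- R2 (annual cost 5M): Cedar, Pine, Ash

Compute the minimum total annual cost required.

The greedy cost-per-new-station heuristic would pick R2, R9, and R1 for 16, but a cheaper cover exists.
Choose R1 and R9: together they cover Fir, Willow, Cedar, Pine, Ash — every station.
Total annual cost: 6 + 5 = 11.
No cover costs less than 11.

11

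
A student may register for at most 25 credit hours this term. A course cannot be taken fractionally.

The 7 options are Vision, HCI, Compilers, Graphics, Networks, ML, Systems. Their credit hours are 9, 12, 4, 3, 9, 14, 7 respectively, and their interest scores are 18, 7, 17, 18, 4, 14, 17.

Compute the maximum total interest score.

70

This is an integer program with binary decision variables.
Take Vision, Compilers, Graphics, and Systems: credit hours 9 + 4 + 3 + 7 = 23 ≤ 25, interest score 18 + 17 + 18 + 17 = 70.
No other feasible combination does better.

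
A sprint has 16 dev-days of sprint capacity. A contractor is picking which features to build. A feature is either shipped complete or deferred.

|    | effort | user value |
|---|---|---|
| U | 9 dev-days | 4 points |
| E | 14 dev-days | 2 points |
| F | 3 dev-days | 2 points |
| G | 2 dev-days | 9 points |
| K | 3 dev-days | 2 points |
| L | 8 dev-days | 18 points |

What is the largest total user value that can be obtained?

31

Treat it as a binary knapsack problem.
F + G + L: effort 3 + 2 + 8 = 13 ≤ 16, user value 2 + 9 + 18 = 29.
G + K + L: effort 2 + 3 + 8 = 13 ≤ 16, user value 9 + 2 + 18 = 29.
F + G + K + L: effort 3 + 2 + 3 + 8 = 16 ≤ 16, user value 2 + 9 + 2 + 18 = 31.
Best is F, G, K, and L with total user value 31.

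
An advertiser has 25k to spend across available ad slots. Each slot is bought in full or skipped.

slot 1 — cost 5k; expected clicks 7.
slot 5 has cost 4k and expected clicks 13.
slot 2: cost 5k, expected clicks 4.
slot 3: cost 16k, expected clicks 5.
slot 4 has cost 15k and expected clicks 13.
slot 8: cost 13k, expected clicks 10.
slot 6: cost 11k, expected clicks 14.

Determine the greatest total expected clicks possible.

Treat it as a binary knapsack problem.
slot 1 + slot 5 + slot 2 + slot 6: cost 5 + 4 + 5 + 11 = 25 ≤ 25, expected clicks 7 + 13 + 4 + 14 = 38.
slot 1 + slot 5 + slot 4: cost 5 + 4 + 15 = 24 ≤ 25, expected clicks 7 + 13 + 13 = 33.
slot 1 + slot 5 + slot 6: cost 5 + 4 + 11 = 20 ≤ 25, expected clicks 7 + 13 + 14 = 34.
Best is slot 1, slot 5, slot 2, and slot 6 with total expected clicks 38.

38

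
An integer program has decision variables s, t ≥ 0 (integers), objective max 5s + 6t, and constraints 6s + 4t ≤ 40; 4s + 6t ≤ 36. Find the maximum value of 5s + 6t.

39

(s,t)=(3,4): 6·3+4·4=34≤40, 4·3+6·4=36≤36, objective 39.
(s,t)=(4,3): 6·4+4·3=36≤40, 4·4+6·3=34≤36, objective 38.
(s,t)=(5,2): 6·5+4·2=38≤40, 4·5+6·2=32≤36, objective 37.
(s,t)=(2,4): 6·2+4·4=28≤40, 4·2+6·4=32≤36, objective 34.
No feasible integer point exceeds 39.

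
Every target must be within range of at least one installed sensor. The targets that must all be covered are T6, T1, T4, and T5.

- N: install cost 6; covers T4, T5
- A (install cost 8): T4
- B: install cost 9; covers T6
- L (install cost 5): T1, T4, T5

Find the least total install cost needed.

14

Choose B and L: together they cover T6, T1, T4, T5 — every target.
Total install cost: 9 + 5 = 14.
No cover costs less than 14.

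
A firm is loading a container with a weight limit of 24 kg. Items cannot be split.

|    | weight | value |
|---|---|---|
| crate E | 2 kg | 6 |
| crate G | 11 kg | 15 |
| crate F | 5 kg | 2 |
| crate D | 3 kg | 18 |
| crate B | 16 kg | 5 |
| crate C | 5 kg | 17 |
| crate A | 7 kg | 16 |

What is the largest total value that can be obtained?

Allowing fractional choices, the relaxed optimum would be about 66.5, but items are indivisible.
crate E + crate F + crate D + crate C + crate A: weight 2 + 5 + 3 + 5 + 7 = 22 ≤ 24, value 6 + 2 + 18 + 17 + 16 = 59.
crate E + crate D + crate C + crate A: weight 2 + 3 + 5 + 7 = 17 ≤ 24, value 6 + 18 + 17 + 16 = 57.
crate E + crate G + crate D + crate C: weight 2 + 11 + 3 + 5 = 21 ≤ 24, value 6 + 15 + 18 + 17 = 56.
Best is crate E, crate F, crate D, crate C, and crate A with total value 59.

59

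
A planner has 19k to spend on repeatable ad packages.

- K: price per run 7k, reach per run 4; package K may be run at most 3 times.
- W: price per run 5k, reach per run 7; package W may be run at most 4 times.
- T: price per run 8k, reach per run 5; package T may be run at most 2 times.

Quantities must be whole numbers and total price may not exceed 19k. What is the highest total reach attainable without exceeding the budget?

21

W has the best ratio (7/5); taking only W gives at most 3×7 = 21 (stopped by the price limit).
Optimal: 3×W: price 15 ≤ 19, reach 3·7 = 21.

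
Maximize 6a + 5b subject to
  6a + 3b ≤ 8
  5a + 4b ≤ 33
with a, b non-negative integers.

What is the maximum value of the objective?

(a,b)=(0,2) is feasible, giving 10.
(a,b)=(0,1) is feasible, giving 5.
No feasible integer point exceeds 10.

10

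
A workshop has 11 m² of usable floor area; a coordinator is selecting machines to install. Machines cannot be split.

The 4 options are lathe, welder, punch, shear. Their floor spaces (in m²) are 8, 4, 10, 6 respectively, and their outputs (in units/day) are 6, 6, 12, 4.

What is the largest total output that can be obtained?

punch: floor space 10 ≤ 11, output 12.
welder + shear: floor space 4 + 6 = 10 ≤ 11, output 6 + 4 = 10.
Best is punch with total output 12.

12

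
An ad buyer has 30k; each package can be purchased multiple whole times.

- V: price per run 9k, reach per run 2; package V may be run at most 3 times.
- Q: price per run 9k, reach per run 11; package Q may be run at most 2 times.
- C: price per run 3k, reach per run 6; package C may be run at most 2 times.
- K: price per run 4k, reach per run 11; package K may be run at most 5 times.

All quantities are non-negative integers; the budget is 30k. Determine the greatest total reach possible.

67

This is a bounded integer knapsack.
K has the best ratio (11/4); taking only K gives at most 5×11 = 55 (stopped by the supply cap of 5).
Mixing does better — 2×C and 5×K: price 26 ≤ 30, reach 2·6 + 5·11 = 67.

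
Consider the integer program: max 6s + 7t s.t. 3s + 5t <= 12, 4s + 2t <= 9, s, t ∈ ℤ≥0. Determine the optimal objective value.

14

The continuous relaxation peaks at (1.5, 1.5) with value 19.50; rounding to a feasible lattice point costs some objective.
(s,t)=(0,2): 3·0+5·2=10≤12, 4·0+2·2=4≤9, objective 14.
(s,t)=(1,1): 3·1+5·1=8≤12, 4·1+2·1=6≤9, objective 13.
(s,t)=(2,0): 3·2+5·0=6≤12, 4·2+2·0=8≤9, objective 12.
(s,t)=(0,1): 3·0+5·1=5≤12, 4·0+2·1=2≤9, objective 7.
No feasible integer point exceeds 14.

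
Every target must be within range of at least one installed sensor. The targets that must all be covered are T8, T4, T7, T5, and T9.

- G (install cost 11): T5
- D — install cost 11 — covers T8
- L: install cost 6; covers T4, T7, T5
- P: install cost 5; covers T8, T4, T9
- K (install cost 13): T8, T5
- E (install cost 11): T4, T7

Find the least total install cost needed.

11

Choose L and P: together they cover T8, T4, T7, T5, T9 — every target.
Total install cost: 6 + 5 = 11.
No cover costs less than 11.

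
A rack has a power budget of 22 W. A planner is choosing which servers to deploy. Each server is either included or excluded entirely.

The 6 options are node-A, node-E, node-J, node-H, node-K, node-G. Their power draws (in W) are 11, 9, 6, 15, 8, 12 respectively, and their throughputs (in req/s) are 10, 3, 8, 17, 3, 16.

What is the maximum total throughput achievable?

Allowing fractional choices, the relaxed optimum would be about 28.5, but servers are indivisible.
node-J + node-H: power draw 6 + 15 = 21 ≤ 22, throughput 8 + 17 = 25.
node-J + node-G: power draw 6 + 12 = 18 ≤ 22, throughput 8 + 16 = 24.
node-K + node-G: power draw 8 + 12 = 20 ≤ 22, throughput 3 + 16 = 19.
Best is node-J and node-H with total throughput 25.

25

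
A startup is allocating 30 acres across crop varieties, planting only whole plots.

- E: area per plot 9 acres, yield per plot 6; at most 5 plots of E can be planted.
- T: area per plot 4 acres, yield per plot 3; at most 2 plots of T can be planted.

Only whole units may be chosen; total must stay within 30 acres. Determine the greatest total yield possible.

T has the best ratio (3/4); taking only T gives at most 2×3 = 6 (stopped by the supply cap of 2).
Mixing does better — 2×E and 2×T: area 26 ≤ 30, yield 2·6 + 2·3 = 18.

18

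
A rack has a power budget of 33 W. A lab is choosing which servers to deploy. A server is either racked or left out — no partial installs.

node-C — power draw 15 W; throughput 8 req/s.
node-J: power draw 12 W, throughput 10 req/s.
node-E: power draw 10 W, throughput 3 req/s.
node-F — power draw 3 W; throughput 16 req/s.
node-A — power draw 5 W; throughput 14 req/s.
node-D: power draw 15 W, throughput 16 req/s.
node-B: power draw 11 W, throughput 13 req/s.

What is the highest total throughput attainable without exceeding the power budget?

This is an integer program with binary decision variables.
Take node-J, node-F, node-A, and node-B: power draw 12 + 3 + 5 + 11 = 31 ≤ 33, throughput 10 + 16 + 14 + 13 = 53.
No other feasible combination does better.

53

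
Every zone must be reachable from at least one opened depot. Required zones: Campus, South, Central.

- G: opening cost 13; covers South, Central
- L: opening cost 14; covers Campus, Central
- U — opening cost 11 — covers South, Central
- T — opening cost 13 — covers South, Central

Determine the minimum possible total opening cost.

25

Choose L and U: together they cover Campus, South, Central — every zone.
Total opening cost: 14 + 11 = 25.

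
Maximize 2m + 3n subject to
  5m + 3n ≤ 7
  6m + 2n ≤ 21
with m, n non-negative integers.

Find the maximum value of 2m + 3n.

The continuous relaxation peaks at (0, 2.33) with value 7.00; rounding to a feasible lattice point costs some objective.
(m,n)=(0,2): 5·0+3·2=6≤7, 6·0+2·2=4≤21, objective 6.
(m,n)=(0,1): 5·0+3·1=3≤7, 6·0+2·1=2≤21, objective 3.
No feasible integer point exceeds 6.

6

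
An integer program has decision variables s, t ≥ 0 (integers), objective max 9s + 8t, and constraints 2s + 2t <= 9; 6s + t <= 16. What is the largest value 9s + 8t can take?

(s,t)=(2,2) is feasible, giving 34.
(s,t)=(1,3) is feasible, giving 33.
(s,t)=(2,1) is feasible, giving 26.
(s,t)=(1,2) is feasible, giving 25.
Maximum is 34 at (s,t)=(2,2).

34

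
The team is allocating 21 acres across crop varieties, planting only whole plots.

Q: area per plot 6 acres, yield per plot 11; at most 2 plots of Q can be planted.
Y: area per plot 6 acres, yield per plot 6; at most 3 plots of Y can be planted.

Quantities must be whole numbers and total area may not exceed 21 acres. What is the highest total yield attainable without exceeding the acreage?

28

2×Q and 1×Y: area 18 ≤ 21, yield 2·11 + 1·6 = 28.
1×Q and 2×Y: area 18 ≤ 21, yield 1·11 + 2·6 = 23.
Best is 28.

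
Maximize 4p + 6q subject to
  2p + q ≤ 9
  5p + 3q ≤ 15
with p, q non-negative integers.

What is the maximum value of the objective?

30

(p,q)=(0,5): 2·0+1·5=5≤9, 5·0+3·5=15≤15, objective 30.
(p,q)=(0,4): 2·0+1·4=4≤9, 5·0+3·4=12≤15, objective 24.
The best lattice point is (0,5), giving 30.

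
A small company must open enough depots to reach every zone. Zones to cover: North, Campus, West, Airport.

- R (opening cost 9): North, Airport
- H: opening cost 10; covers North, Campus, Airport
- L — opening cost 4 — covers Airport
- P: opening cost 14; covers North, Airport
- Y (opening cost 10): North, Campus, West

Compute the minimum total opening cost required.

Choose L and Y: together they cover North, Campus, West, Airport — every zone.
Total opening cost: 4 + 10 = 14.

14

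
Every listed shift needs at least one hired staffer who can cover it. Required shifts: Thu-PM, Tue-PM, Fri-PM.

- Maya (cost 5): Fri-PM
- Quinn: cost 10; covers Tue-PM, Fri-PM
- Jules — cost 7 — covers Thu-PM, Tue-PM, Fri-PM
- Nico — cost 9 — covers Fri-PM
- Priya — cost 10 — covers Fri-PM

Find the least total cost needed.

7

This is a weighted set-cover instance.
Jules alone covers Thu-PM, Tue-PM, Fri-PM — every shift.
Total cost: 7.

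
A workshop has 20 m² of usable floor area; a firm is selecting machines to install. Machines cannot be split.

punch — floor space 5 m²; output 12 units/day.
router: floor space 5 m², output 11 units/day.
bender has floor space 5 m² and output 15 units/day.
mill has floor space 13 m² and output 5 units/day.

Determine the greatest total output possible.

38

Allowing fractional choices, the relaxed optimum would be about 39.9, but machines are indivisible.
punch + bender: floor space 5 + 5 = 10 ≤ 20, output 12 + 15 = 27.
punch + router + bender: floor space 5 + 5 + 5 = 15 ≤ 20, output 12 + 11 + 15 = 38.
Best is punch, router, and bender with total output 38.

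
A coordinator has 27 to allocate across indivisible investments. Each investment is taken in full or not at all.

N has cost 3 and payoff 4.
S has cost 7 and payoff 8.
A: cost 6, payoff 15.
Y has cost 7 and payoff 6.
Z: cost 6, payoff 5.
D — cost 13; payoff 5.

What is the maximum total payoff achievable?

34

This is a 0-1 knapsack instance.
N + S + A + Y: cost 3 + 7 + 6 + 7 = 23 ≤ 27, payoff 4 + 8 + 15 + 6 = 33.
S + A + Y + Z: cost 7 + 6 + 7 + 6 = 26 ≤ 27, payoff 8 + 15 + 6 + 5 = 34.
Best is S, A, Y, and Z with total payoff 34.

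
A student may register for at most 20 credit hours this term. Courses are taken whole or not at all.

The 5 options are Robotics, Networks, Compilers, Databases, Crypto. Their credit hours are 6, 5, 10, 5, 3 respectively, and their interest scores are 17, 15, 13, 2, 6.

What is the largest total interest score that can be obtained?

40

Take Robotics, Networks, Databases, and Crypto: credit hours 6 + 5 + 5 + 3 = 19 ≤ 20, interest score 17 + 15 + 2 + 6 = 40.
No other feasible combination does better.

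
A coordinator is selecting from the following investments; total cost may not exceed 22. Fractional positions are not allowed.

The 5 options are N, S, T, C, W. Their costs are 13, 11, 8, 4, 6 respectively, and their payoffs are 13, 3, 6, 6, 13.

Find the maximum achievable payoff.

Take N and W: cost 13 + 6 = 19 ≤ 22, payoff 13 + 13 = 26.
No other feasible combination does better.

26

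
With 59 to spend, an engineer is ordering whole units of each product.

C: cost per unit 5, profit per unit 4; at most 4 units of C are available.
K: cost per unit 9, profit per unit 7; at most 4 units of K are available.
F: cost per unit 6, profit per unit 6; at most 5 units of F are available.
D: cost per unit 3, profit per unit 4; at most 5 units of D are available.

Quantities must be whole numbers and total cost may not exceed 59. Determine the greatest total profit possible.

D has the best ratio (4/3); taking only D gives at most 5×4 = 20 (stopped by the supply cap of 5).
Mixing does better — 1×C, 1×K, 5×F, and 5×D: cost 59 ≤ 59, profit 1·4 + 1·7 + 5·6 + 5·4 = 61.

61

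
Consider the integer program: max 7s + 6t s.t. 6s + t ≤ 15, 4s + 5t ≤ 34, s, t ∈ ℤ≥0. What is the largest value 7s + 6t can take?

The continuous relaxation peaks at (1.58, 5.54) with value 44.27; rounding to a feasible lattice point costs some objective.
(s,t)=(1,6): 6·1+1·6=12≤15, 4·1+5·6=34≤34, objective 43.
(s,t)=(1,5): 6·1+1·5=11≤15, 4·1+5·5=29≤34, objective 37.
The best lattice point is (1,6), giving 43.

43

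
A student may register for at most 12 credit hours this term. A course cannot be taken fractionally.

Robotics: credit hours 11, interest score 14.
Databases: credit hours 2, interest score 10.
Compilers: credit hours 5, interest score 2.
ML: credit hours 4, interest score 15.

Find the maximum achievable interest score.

27

Take Databases, Compilers, and ML: credit hours 2 + 5 + 4 = 11 ≤ 12, interest score 10 + 2 + 15 = 27.
No other feasible combination does better.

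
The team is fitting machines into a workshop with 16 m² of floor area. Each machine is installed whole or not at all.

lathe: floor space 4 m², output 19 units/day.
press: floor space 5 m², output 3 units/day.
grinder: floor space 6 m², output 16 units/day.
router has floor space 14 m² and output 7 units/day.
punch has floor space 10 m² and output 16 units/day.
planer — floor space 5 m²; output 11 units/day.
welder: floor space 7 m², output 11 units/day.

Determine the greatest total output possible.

46

Allowing fractional choices, the relaxed optimum would be about 47.6, but machines are indivisible.
lathe + grinder + planer: floor space 4 + 6 + 5 = 15 ≤ 16, output 19 + 16 + 11 = 46.
lathe + planer + welder: floor space 4 + 5 + 7 = 16 ≤ 16, output 19 + 11 + 11 = 41.
Best is lathe, grinder, and planer with total output 46.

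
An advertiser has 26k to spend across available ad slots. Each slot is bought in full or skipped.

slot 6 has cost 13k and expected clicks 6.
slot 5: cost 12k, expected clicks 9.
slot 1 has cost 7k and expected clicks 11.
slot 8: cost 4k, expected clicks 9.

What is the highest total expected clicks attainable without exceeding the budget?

slot 6 + slot 1 + slot 8: cost 13 + 7 + 4 = 24 ≤ 26, expected clicks 6 + 11 + 9 = 26.
slot 1 + slot 8: cost 7 + 4 = 11 ≤ 26, expected clicks 11 + 9 = 20.
slot 5 + slot 1 + slot 8: cost 12 + 7 + 4 = 23 ≤ 26, expected clicks 9 + 11 + 9 = 29.
Best is slot 5, slot 1, and slot 8 with total expected clicks 29.

29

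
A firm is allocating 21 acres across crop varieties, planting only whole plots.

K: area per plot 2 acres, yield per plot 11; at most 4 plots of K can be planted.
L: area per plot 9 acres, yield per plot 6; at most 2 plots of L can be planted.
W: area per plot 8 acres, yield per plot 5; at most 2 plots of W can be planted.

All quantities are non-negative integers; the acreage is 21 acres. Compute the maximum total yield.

50

K has the best ratio (11/2); taking only K gives at most 4×11 = 44 (stopped by the supply cap of 4).
Mixing does better — 4×K and 1×L: area 17 ≤ 21, yield 4·11 + 1·6 = 50.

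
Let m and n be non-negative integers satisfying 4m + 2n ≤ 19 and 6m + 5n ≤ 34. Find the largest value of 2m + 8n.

Relaxing integrality, the LP optimum is 54.40 at (m,n) = (0, 6.8), which is not an integer point.
(m,n)=(0,6): 4·0+2·6=12≤19, 6·0+5·6=30≤34, objective 48.
(m,n)=(1,5): 4·1+2·5=14≤19, 6·1+5·5=31≤34, objective 42.
(m,n)=(0,5): 4·0+2·5=10≤19, 6·0+5·5=25≤34, objective 40.
Maximum is 48 at (m,n)=(0,6).

48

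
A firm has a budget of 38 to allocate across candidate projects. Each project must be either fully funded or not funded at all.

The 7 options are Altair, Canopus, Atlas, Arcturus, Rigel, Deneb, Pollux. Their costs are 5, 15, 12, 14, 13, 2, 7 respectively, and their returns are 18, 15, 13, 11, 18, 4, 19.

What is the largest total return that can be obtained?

Altair + Atlas + Rigel + Pollux: cost 5 + 12 + 13 + 7 = 37 ≤ 38, return 18 + 13 + 18 + 19 = 68.
Altair + Atlas + Arcturus + Pollux: cost 5 + 12 + 14 + 7 = 38 ≤ 38, return 18 + 13 + 11 + 19 = 61.
Altair + Rigel + Deneb + Pollux: cost 5 + 13 + 2 + 7 = 27 ≤ 38, return 18 + 18 + 4 + 19 = 59.
Best is Altair, Atlas, Rigel, and Pollux with total return 68.

68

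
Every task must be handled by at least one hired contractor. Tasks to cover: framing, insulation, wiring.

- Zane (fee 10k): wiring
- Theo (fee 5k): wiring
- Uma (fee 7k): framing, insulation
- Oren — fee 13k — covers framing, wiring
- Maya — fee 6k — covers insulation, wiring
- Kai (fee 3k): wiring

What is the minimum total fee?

10

This is a weighted set-cover instance.
The greedy cost-per-new-task heuristic would pick Maya and Uma for 13, but a cheaper cover exists.
Choose Uma and Kai: together they cover framing, insulation, wiring — every task.
Total fee: 7 + 3 = 10.
No cover costs less than 10.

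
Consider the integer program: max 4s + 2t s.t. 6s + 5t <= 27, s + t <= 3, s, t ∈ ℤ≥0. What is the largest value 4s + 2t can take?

12

(s,t)=(3,0): 6·3+5·0=18≤27, 1·3+1·0=3≤3, objective 12.
(s,t)=(2,1): 6·2+5·1=17≤27, 1·2+1·1=3≤3, objective 10.
(s,t)=(2,0): 6·2+5·0=12≤27, 1·2+1·0=2≤3, objective 8.
Maximum is 12 at (s,t)=(3,0).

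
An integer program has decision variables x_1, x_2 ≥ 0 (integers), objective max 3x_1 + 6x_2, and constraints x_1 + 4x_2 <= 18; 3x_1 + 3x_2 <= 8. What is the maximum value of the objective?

12

(x_1,x_2)=(0,2) is feasible, giving 12.
(x_1,x_2)=(1,1) is feasible, giving 9.
(x_1,x_2)=(0,1) is feasible, giving 6.
The best lattice point is (0,2), giving 12.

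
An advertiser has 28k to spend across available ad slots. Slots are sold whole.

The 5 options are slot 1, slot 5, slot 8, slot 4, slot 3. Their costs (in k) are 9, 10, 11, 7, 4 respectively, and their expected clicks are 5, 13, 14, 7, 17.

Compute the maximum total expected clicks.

44

Allowing fractional choices, the relaxed optimum would be about 47.0, but ad slots are indivisible.
slot 5 + slot 8 + slot 3: cost 10 + 11 + 4 = 25 ≤ 28, expected clicks 13 + 14 + 17 = 44.
slot 5 + slot 4 + slot 3: cost 10 + 7 + 4 = 21 ≤ 28, expected clicks 13 + 7 + 17 = 37.
slot 8 + slot 4 + slot 3: cost 11 + 7 + 4 = 22 ≤ 28, expected clicks 14 + 7 + 17 = 38.
Best is slot 5, slot 8, and slot 3 with total expected clicks 44.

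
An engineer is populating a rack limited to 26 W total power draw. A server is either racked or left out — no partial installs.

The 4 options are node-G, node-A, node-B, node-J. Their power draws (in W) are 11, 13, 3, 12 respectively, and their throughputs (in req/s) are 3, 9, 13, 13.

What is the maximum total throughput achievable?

29

Take node-G, node-B, and node-J: power draw 11 + 3 + 12 = 26 ≤ 26, throughput 3 + 13 + 13 = 29.
No other feasible combination does better.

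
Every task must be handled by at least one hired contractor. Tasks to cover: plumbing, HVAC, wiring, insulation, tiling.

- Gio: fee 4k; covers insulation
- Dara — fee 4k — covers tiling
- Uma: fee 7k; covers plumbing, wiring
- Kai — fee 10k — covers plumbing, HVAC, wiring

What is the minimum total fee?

18

Choose Gio, Dara, and Kai: together they cover plumbing, HVAC, wiring, insulation, tiling — every task.
Total fee: 4 + 4 + 10 = 18.
No cover costs less than 18.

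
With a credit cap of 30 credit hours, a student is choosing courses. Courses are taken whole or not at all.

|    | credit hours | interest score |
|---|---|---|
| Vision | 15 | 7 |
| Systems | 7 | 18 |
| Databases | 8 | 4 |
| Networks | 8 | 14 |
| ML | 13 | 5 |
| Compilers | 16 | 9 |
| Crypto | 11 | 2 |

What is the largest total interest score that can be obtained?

Systems + Networks + ML: credit hours 7 + 8 + 13 = 28 ≤ 30, interest score 18 + 14 + 5 = 37.
Vision + Systems + Networks: credit hours 15 + 7 + 8 = 30 ≤ 30, interest score 7 + 18 + 14 = 39.
Best is Vision, Systems, and Networks with total interest score 39.

39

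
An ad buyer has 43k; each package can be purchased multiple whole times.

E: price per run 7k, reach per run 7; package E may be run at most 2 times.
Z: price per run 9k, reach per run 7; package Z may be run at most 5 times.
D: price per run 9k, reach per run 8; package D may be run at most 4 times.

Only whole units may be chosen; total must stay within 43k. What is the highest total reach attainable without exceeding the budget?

1×E, 1×Z, and 3×D: price 43 ≤ 43, reach 1·7 + 1·7 + 3·8 = 38.
1×E and 4×D: price 43 ≤ 43, reach 1·7 + 4·8 = 39.
Best is 39.

39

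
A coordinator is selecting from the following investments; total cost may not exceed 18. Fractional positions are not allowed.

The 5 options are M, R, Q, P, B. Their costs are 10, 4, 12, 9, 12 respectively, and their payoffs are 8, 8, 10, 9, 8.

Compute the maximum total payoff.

This is an integer program with binary decision variables.
Allowing fractional choices, the relaxed optimum would be about 21.2, but investments are indivisible.
R + P: cost 4 + 9 = 13 ≤ 18, payoff 8 + 9 = 17.
R + Q: cost 4 + 12 = 16 ≤ 18, payoff 8 + 10 = 18.
Best is R and Q with total payoff 18.

18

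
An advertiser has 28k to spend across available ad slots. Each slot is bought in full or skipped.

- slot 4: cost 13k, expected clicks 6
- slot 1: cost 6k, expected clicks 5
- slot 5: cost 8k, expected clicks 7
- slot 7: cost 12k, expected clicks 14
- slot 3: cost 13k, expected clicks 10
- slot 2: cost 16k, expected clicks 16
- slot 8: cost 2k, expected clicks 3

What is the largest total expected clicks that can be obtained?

This is an integer program with binary decision variables.
Take slot 7 and slot 2: cost 12 + 16 = 28 ≤ 28, expected clicks 14 + 16 = 30.
No other feasible combination does better.

30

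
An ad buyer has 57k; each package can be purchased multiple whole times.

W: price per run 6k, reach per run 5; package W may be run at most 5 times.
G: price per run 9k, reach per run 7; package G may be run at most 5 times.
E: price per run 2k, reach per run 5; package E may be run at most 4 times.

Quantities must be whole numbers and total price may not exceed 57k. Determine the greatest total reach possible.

E has the best ratio (5/2); taking only E gives at most 4×5 = 20 (stopped by the supply cap of 4).
Mixing does better — 5×W, 2×G, and 4×E: price 56 ≤ 57, reach 5·5 + 2·7 + 4·5 = 59.

59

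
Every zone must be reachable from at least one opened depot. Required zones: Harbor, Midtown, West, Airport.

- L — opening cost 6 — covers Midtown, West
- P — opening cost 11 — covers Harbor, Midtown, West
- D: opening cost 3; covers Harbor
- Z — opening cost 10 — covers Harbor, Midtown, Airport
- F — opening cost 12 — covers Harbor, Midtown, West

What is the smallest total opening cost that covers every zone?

Choose L and Z: together they cover Harbor, Midtown, West, Airport — every zone.
Total opening cost: 6 + 10 = 16.

16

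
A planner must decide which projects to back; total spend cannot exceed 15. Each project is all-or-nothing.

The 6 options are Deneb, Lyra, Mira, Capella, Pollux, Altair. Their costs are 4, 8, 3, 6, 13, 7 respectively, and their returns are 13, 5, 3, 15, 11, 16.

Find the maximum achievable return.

32

Take Deneb, Mira, and Altair: cost 4 + 3 + 7 = 14 ≤ 15, return 13 + 3 + 16 = 32.
No other feasible combination does better.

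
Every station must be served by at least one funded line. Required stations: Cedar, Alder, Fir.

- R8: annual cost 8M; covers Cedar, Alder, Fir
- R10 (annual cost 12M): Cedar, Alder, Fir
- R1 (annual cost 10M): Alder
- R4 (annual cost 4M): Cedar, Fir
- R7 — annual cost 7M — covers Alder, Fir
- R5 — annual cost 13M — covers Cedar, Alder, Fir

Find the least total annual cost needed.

The greedy cost-per-new-station heuristic would pick R4 and R7 for 11, but a cheaper cover exists.
R8 alone covers Cedar, Alder, Fir — every station.
Total annual cost: 8.
No cover costs less than 8.

8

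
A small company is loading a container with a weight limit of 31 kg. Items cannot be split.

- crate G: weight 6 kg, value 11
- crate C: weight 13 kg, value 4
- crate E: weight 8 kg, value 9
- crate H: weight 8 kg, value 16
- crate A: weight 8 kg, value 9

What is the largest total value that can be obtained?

45

This is a 0-1 knapsack instance.
Allowing fractional choices, the relaxed optimum would be about 45.3, but items are indivisible.
crate G + crate H + crate A: weight 6 + 8 + 8 = 22 ≤ 31, value 11 + 16 + 9 = 36.
crate G + crate E + crate H: weight 6 + 8 + 8 = 22 ≤ 31, value 11 + 9 + 16 = 36.
crate G + crate E + crate H + crate A: weight 6 + 8 + 8 + 8 = 30 ≤ 31, value 11 + 9 + 16 + 9 = 45.
Best is crate G, crate E, crate H, and crate A with total value 45.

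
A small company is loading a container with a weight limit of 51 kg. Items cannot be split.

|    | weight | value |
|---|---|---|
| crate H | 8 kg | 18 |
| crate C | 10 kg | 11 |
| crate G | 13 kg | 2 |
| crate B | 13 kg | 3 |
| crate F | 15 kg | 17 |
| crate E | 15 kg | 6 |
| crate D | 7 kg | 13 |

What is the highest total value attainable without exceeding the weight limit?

59

crate H + crate C + crate F + crate E: weight 8 + 10 + 15 + 15 = 48 ≤ 51, value 18 + 11 + 17 + 6 = 52.
crate H + crate C + crate F + crate D: weight 8 + 10 + 15 + 7 = 40 ≤ 51, value 18 + 11 + 17 + 13 = 59.
crate H + crate F + crate E + crate D: weight 8 + 15 + 15 + 7 = 45 ≤ 51, value 18 + 17 + 6 + 13 = 54.
Best is crate H, crate C, crate F, and crate D with total value 59.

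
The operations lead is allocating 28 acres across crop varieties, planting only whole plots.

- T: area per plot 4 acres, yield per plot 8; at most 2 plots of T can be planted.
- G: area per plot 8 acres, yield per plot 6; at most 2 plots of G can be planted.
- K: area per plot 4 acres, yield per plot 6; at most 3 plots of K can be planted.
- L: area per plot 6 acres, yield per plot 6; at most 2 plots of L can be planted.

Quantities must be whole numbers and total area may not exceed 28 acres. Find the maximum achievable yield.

40

This is a bounded integer knapsack.
2×T, 3×K, and 1×L: area 26 ≤ 28, yield 2·8 + 3·6 + 1·6 = 40.
2×T, 2×K, and 2×L: area 28 ≤ 28, yield 2·8 + 2·6 + 2·6 = 40.
Best is 40.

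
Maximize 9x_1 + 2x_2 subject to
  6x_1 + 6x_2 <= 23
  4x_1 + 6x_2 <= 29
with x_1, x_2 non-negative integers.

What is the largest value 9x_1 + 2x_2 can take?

27

Relaxing integrality, the LP optimum is 34.50 at (x_1,x_2) = (3.83, 0), which is not an integer point.
(x_1,x_2)=(3,0): 6·3+6·0=18≤23, 4·3+6·0=12≤29, objective 27.
(x_1,x_2)=(2,1): 6·2+6·1=18≤23, 4·2+6·1=14≤29, objective 20.
(x_1,x_2)=(2,0): 6·2+6·0=12≤23, 4·2+6·0=8≤29, objective 18.
The best lattice point is (3,0), giving 27.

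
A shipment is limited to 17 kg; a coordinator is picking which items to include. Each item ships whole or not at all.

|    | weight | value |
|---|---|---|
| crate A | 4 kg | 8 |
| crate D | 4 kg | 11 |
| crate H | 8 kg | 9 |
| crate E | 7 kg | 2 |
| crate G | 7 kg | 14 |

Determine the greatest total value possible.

33

Allowing fractional choices, the relaxed optimum would be about 35.2, but items are indivisible.
crate D + crate G: weight 4 + 7 = 11 ≤ 17, value 11 + 14 = 25.
crate A + crate D + crate G: weight 4 + 4 + 7 = 15 ≤ 17, value 8 + 11 + 14 = 33.
crate A + crate D + crate H: weight 4 + 4 + 8 = 16 ≤ 17, value 8 + 11 + 9 = 28.
Best is crate A, crate D, and crate G with total value 33.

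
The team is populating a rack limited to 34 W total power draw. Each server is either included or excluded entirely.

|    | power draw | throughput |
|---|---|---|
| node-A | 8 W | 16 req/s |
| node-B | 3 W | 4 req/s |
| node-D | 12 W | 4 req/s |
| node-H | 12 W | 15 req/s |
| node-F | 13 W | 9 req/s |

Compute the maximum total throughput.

40

Take node-A, node-H, and node-F: power draw 8 + 12 + 13 = 33 ≤ 34, throughput 16 + 15 + 9 = 40.
No other feasible combination does better.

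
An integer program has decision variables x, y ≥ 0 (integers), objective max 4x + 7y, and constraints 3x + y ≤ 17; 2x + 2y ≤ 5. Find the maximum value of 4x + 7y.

14

The continuous relaxation peaks at (0, 2.5) with value 17.50; rounding to a feasible lattice point costs some objective.
(x,y)=(0,2): 3·0+1·2=2≤17, 2·0+2·2=4≤5, objective 14.
(x,y)=(1,1): 3·1+1·1=4≤17, 2·1+2·1=4≤5, objective 11.
(x,y)=(0,1): 3·0+1·1=1≤17, 2·0+2·1=2≤5, objective 7.
The best lattice point is (0,2), giving 14.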